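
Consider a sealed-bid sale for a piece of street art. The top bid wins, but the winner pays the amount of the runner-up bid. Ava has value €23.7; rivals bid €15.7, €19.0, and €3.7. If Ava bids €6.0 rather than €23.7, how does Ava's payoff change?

-€4.7

The highest competing bid is €19.0.
Bidding truthfully at €23.7: Ava has the top bid, wins, and pays the second-highest bid €19.0. Payoff = €23.7 − €19.0 = €4.7.
Bidding €6.0: the top bid is €19.0 (a rival), so Ava loses. Payoff = €0.0.
Change = €0.0 − €4.7 = -€4.7.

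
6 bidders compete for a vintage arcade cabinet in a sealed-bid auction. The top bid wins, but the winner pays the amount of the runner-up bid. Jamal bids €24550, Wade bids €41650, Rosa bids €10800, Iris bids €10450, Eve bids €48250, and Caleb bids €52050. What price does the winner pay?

Ordered from highest: Caleb €52050 > Eve €48250 > Wade €41650 > Jamal €24550 > Rosa €10800 > Iris €10450.
Caleb has the highest bid, so Caleb wins.
The second-highest bid is €48250, so that is what Caleb pays.

The winner pays €48250.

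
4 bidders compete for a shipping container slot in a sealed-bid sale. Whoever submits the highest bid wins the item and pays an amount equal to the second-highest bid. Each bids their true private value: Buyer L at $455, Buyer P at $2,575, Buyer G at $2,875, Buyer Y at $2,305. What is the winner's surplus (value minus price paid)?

Bids in descending order: Buyer G $2,875 > Buyer P $2,575 > Buyer Y $2,305 > Buyer L $455.
Buyer G wins with the top bid and pays the second-highest, $2,575.
Surplus = $2,875 − $2,575 = $300.

$300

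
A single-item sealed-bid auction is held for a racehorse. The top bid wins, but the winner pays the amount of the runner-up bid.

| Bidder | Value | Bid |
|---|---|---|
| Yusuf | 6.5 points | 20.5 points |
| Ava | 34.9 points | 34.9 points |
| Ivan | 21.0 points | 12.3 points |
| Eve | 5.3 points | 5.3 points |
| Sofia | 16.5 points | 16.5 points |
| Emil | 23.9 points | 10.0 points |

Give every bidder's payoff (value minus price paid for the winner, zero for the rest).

Ordered from highest: Ava 34.9 points > Yusuf 20.5 points > Sofia 16.5 points > Ivan 12.3 points > Emil 10.0 points > Eve 5.3 points.
Ava has the top bid and wins; the price is the second-highest bid, 20.5 points.
Ava's payoff = 34.9 points − 20.5 points = 14.4 points. All other bidders lose, so their payoff is 0.

Payoffs: Yusuf 0.0 points, Ava 14.4 points, Ivan 0.0 points, Eve 0.0 points, Sofia 0.0 points, Emil 0.0 points.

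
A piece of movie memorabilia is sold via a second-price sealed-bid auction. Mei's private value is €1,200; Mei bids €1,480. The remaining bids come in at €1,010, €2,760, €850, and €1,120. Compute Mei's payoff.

Payoff = €0.

Highest competing bid: €2,760.
Mei's bid €1,480 is not the highest, so Mei loses, pays nothing, and earns zero payoff.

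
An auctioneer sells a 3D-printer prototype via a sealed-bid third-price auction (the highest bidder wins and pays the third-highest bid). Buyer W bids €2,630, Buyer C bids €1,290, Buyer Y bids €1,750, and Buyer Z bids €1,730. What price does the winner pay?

The winner pays €1,730.

Ranking the bids: Buyer W €2,630; Buyer Y €1,750; Buyer Z €1,730; Buyer C €1,290.
Buyer W is the highest bidder, so Buyer W wins.
Under the third-price rule, the price is the third-highest bid: €1,730.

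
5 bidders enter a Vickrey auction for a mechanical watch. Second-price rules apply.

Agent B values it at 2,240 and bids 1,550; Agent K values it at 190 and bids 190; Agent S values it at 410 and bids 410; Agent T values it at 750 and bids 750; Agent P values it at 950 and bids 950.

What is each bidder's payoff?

Agent B 1,290, Agent K 0, Agent S 0, Agent T 0, Agent P 0.

Ordered from highest: Agent B 1,550 > Agent P 950 > Agent T 750 > Agent S 410 > Agent K 190.
Agent B has the top bid and wins; the price is the second-highest bid, 950.
Agent B's payoff = 2,240 − 950 = 1,290. All other bidders lose, so their payoff is 0.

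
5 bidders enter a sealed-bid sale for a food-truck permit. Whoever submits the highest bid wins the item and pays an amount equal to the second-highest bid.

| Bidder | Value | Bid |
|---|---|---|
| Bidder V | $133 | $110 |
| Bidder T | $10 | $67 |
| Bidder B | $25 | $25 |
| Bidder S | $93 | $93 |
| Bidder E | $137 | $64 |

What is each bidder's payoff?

Payoffs: Bidder V $40, Bidder T $0, Bidder B $0, Bidder S $0, Bidder E $0.

Sorted high to low: Bidder V $110, then Bidder S $93, then Bidder T $67, then Bidder E $64, then Bidder B $25.
Bidder V has the top bid and wins; the price is the second-highest bid, $93.
Bidder V's payoff = $133 − $93 = $40. All other bidders lose, so their payoff is 0.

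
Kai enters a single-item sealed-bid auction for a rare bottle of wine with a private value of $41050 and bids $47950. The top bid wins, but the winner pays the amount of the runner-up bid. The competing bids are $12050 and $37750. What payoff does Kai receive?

Highest competing bid: $37750.
Kai's bid $47950 is the highest overall, so Kai wins and pays the second-highest bid, $37750.
Payoff = value − price = $41050 − $37750 = $3300.

$3300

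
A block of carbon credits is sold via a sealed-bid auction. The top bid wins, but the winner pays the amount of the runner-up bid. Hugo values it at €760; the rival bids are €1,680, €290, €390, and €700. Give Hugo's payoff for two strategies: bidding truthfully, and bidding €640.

The highest competing bid is €1,680.
Bidding truthfully at €760: the top bid is €1,680 (a rival), so Hugo loses. Payoff = €0.
Bidding €640: the top bid is €1,680 (a rival), so Hugo loses. Payoff = €0.

(a) €0  (b) €0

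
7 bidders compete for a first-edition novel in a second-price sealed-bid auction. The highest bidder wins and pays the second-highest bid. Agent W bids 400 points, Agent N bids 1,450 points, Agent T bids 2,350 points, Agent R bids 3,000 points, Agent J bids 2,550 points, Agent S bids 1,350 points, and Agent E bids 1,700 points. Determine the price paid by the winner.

Bids in descending order: Agent R 3,000 points, then Agent J 2,550 points, then Agent T 2,350 points, then Agent E 1,700 points, then Agent N 1,450 points, then Agent S 1,350 points, then Agent W 400 points.
Agent R has the highest bid, so Agent R wins.
The second-highest bid is 2,550 points, so that is what Agent R pays.

Price paid: 2,550 points.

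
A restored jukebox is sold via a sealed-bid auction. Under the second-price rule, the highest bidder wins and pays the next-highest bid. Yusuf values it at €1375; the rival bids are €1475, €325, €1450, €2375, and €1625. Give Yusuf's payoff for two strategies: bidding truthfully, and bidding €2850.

Truthful: €0; alternative: -€1000.

The highest competing bid is €2375.
Bidding truthfully at €1375: the top bid is €2375 (a rival), so Yusuf loses. Payoff = €0.
Bidding €2850: Yusuf has the top bid, wins, and pays the second-highest bid €2375. Payoff = €1375 − €2375 = -€1000.
Deviating from a truthful bid can only lose payoff in a second-price auction — never gain.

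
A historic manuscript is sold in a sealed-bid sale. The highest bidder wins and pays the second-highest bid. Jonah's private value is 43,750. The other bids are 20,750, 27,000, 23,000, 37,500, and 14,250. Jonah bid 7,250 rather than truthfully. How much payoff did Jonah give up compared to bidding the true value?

The highest competing bid is 37,500.
Bidding truthfully at 43,750: Jonah has the top bid, wins, and pays the second-highest bid 37,500. Payoff = 43,750 − 37,500 = 6,250.
Bidding 7,250: the top bid is 37,500 (a rival), so Jonah loses. Payoff = 0.
Regret = truthful payoff − actual payoff = 6,250 − 0 = 6,250.
This is the dominant-strategy logic: truthful bidding weakly beats any alternative.

Regret: 6,250.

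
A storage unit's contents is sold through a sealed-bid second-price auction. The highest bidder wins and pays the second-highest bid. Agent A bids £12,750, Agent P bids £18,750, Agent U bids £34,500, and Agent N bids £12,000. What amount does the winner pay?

Price paid: £18,750.

Ranking the bids: Agent U £34,500 > Agent P £18,750 > Agent A £12,750 > Agent N £12,000.
Agent U has the highest bid, so Agent U wins.
The second-highest bid is £18,750, so that is what Agent U pays.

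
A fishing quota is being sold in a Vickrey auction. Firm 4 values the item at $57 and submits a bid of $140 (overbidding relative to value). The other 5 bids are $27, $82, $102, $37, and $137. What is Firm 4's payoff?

Highest competing bid: $137.
Firm 4's bid $140 is the highest overall, so Firm 4 wins and pays the second-highest bid, $137.
Payoff = value − price = $57 − $137 = -$80.
Overbidding won the item at a price above value — truthful bidding would have avoided this loss.

The bidder's payoff: -$80.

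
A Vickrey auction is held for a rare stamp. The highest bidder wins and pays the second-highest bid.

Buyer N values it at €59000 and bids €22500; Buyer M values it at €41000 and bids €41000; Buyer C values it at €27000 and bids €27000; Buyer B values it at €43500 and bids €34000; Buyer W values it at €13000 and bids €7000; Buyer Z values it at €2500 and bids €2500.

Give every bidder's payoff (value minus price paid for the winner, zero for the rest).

Sorted high to low: Buyer M €41000, then Buyer B €34000, then Buyer C €27000, then Buyer N €22500, then Buyer W €7000, then Buyer Z €2500.
Buyer M has the top bid and wins; the price is the second-highest bid, €34000.
Buyer M's payoff = €41000 − €34000 = €7000. All other bidders lose, so their payoff is 0.

Buyer N €0, Buyer M €7000, Buyer C €0, Buyer B €0, Buyer W €0, Buyer Z €0.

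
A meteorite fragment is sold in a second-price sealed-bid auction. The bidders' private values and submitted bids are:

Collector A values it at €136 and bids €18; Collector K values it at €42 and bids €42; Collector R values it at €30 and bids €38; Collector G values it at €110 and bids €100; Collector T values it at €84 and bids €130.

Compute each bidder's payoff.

Sorted high to low: Collector T €130; Collector G €100; Collector K €42; Collector R €38; Collector A €18.
Collector T has the top bid and wins; the price is the second-highest bid, €100.
Collector T's payoff = €84 − €100 = -€16. All other bidders lose, so their payoff is 0.

Payoffs: Collector A €0, Collector K €0, Collector R €0, Collector G €0, Collector T -€16.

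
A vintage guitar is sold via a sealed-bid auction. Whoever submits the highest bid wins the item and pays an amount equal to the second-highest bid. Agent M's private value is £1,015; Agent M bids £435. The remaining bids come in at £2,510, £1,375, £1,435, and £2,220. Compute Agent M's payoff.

Highest competing bid: £2,510.
Agent M's bid £435 is not the highest, so Agent M loses, pays nothing, and earns zero payoff.

Agent M's payoff: £0.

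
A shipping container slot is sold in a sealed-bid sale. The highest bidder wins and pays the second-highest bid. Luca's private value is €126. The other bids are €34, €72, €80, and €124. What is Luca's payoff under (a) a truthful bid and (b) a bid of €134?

(a) €2  (b) €2

The highest competing bid is €124.
Bidding truthfully at €126: Luca has the top bid, wins, and pays the second-highest bid €124. Payoff = €126 − €124 = €2.
Bidding €134: Luca has the top bid, wins, and pays the second-highest bid €124. Payoff = €126 − €124 = €2.
The bid only affects whether you win, not the price — here both bids land on the same side of the top rival bid, so the deviation is payoff-neutral.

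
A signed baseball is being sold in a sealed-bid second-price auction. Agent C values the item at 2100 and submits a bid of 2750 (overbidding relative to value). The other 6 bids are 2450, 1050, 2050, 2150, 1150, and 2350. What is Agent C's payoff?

-350

Highest competing bid: 2450.
Agent C's bid 2750 is the highest overall, so Agent C wins and pays the second-highest bid, 2450.
Payoff = value − price = 2100 − 2450 = -350.
Overbidding won the item at a price above value — truthful bidding would have avoided this loss.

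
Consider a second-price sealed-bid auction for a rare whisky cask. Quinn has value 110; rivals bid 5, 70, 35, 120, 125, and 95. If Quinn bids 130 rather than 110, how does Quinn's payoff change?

-15

The highest competing bid is 125.
Bidding truthfully at 110: the top bid is 125 (a rival), so Quinn loses. Payoff = 0.
Bidding 130: Quinn has the top bid, wins, and pays the second-highest bid 125. Payoff = 110 − 125 = -15.
Change = -15 − 0 = -15.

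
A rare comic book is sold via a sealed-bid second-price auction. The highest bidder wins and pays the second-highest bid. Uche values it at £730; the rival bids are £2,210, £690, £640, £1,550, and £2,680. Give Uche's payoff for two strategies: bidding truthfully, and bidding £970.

Truthful: £0; alternative: £0.

The highest competing bid is £2,680.
Bidding truthfully at £730: the top bid is £2,680 (a rival), so Uche loses. Payoff = £0.
Bidding £970: the top bid is £2,680 (a rival), so Uche loses. Payoff = £0.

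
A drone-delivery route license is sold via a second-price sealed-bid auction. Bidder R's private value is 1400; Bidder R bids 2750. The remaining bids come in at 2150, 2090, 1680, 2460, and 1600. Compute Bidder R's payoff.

-1060

Highest competing bid: 2460.
Bidder R's bid 2750 is the highest overall, so Bidder R wins and pays the second-highest bid, 2460.
Payoff = value − price = 1400 − 2460 = -1060.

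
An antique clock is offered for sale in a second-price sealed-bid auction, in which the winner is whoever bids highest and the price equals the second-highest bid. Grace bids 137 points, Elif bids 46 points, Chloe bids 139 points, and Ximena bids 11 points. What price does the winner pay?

137 points

Sorted high to low: Chloe 139 points > Grace 137 points > Elif 46 points > Ximena 11 points.
Chloe is the highest bidder, so Chloe wins.
Under the second-price rule, the price is the second-highest bid: 137 points.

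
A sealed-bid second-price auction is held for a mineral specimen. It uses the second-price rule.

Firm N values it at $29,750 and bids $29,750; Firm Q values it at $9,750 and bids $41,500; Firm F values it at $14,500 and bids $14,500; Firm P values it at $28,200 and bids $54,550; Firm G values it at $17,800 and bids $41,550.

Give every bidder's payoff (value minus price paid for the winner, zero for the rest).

Ranking the bids: Firm P $54,550 > Firm G $41,550 > Firm Q $41,500 > Firm N $29,750 > Firm F $14,500.
Firm P has the top bid and wins; the price is the second-highest bid, $41,550.
Firm P's payoff = $28,200 − $41,550 = -$13,350. All other bidders lose, so their payoff is 0.

Firm N $0, Firm Q $0, Firm F $0, Firm P -$13,350, Firm G $0.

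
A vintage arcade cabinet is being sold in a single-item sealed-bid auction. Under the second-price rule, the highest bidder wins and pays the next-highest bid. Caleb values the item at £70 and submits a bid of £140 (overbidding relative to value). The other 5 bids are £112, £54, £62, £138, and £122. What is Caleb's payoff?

Highest competing bid: £138.
Caleb's bid £140 is the highest overall, so Caleb wins and pays the second-highest bid, £138.
Payoff = value − price = £70 − £138 = -£68.
Overbidding won the item at a price above value — truthful bidding would have avoided this loss.

Payoff = -£68.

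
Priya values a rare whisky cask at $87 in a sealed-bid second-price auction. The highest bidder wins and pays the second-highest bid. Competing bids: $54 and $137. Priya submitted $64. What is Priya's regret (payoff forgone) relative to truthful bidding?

Payoff forgone: $0.

The highest competing bid is $137.
Bidding truthfully at $87: the top bid is $137 (a rival), so Priya loses. Payoff = $0.
Bidding $64: the top bid is $137 (a rival), so Priya loses. Payoff = $0.
Regret = truthful payoff − actual payoff = $0 − $0 = $0.
The bid only affects whether you win, not the price — here both bids land on the same side of the top rival bid, so the deviation is payoff-neutral.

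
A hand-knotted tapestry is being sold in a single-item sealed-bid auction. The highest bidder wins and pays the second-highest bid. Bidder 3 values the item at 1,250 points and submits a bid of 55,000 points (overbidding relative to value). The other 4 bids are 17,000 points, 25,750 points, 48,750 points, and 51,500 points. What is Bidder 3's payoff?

Highest competing bid: 51,500 points.
Bidder 3's bid 55,000 points is the highest overall, so Bidder 3 wins and pays the second-highest bid, 51,500 points.
Payoff = value − price = 1,250 points − 51,500 points = -50,250 points.

The bidder's payoff: -50,250 points.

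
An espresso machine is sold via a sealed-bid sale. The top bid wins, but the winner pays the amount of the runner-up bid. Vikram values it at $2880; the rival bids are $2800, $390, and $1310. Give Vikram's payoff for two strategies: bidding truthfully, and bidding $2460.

Truthful: $80; alternative: $0.

The highest competing bid is $2800.
Bidding truthfully at $2880: Vikram has the top bid, wins, and pays the second-highest bid $2800. Payoff = $2880 − $2800 = $80.
Bidding $2460: the top bid is $2800 (a rival), so Vikram loses. Payoff = $0.
Deviating from a truthful bid can only lose payoff in a second-price auction — never gain.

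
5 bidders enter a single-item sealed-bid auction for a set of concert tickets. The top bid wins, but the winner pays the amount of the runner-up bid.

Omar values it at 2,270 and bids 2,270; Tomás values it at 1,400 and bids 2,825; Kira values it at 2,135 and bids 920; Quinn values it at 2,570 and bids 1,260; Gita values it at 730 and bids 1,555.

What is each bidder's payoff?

Omar 0, Tomás -870, Kira 0, Quinn 0, Gita 0.

Ordered from highest: Tomás 2,825; Omar 2,270; Gita 1,555; Quinn 1,260; Kira 920.
Tomás has the top bid and wins; the price is the second-highest bid, 2,270.
Tomás's payoff = 1,400 − 2,270 = -870. All other bidders lose, so their payoff is 0.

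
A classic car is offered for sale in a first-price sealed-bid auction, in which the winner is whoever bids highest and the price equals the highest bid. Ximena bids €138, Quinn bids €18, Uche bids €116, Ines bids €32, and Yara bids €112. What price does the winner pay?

€138

Ranking the bids: Ximena €138, then Uche €116, then Yara €112, then Ines €32, then Quinn €18.
Ximena is the highest bidder, so Ximena wins.
Under the first-price rule, the price is the highest bid: €138.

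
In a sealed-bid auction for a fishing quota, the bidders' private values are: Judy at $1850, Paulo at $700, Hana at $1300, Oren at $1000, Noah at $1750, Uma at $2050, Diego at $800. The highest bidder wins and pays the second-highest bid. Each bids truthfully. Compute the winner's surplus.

$200

Bids in descending order: Uma $2050, then Judy $1850, then Noah $1750, then Hana $1300, then Oren $1000, then Diego $800, then Paulo $700.
Uma wins with the top bid and pays the second-highest, $1850.
Surplus = $2050 − $1850 = $200.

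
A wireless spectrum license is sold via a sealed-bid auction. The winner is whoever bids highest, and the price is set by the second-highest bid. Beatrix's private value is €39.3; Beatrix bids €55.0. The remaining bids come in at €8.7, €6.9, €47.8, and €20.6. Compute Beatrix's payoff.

Highest competing bid: €47.8.
Beatrix's bid €55.0 is the highest overall, so Beatrix wins and pays the second-highest bid, €47.8.
Payoff = value − price = €39.3 − €47.8 = -€8.5.

-€8.5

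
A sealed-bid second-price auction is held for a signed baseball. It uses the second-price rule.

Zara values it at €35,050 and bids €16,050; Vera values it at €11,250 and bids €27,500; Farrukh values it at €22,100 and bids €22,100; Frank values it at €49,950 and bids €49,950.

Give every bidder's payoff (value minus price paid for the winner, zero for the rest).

Zara €0, Vera €0, Farrukh €0, Frank €22,450.

Ranking the bids: Frank €49,950; Vera €27,500; Farrukh €22,100; Zara €16,050.
Frank has the top bid and wins; the price is the second-highest bid, €27,500.
Frank's payoff = €49,950 − €27,500 = €22,450. All other bidders lose, so their payoff is 0.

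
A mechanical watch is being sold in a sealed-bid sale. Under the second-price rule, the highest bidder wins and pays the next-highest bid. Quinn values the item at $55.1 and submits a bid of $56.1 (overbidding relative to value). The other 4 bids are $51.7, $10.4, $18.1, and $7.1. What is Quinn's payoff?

Payoff = $3.4.

Highest competing bid: $51.7.
Quinn's bid $56.1 is the highest overall, so Quinn wins and pays the second-highest bid, $51.7.
Payoff = value − price = $55.1 − $51.7 = $3.4.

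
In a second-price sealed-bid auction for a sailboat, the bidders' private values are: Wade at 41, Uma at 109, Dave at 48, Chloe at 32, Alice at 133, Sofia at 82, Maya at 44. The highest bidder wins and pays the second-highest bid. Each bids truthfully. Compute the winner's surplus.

Surplus = 24.

Ranking the bids: Alice 133, then Uma 109, then Sofia 82, then Dave 48, then Maya 44, then Wade 41, then Chloe 32.
Alice wins with the top bid and pays the second-highest, 109.
Surplus = 133 − 109 = 24.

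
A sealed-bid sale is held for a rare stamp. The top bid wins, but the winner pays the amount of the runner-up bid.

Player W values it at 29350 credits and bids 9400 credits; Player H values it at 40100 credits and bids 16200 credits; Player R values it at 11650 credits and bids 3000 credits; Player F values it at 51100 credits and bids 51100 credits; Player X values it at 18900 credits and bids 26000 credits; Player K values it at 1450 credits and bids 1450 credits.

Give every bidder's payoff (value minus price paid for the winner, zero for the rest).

Sorted high to low: Player F 51100 credits; Player X 26000 credits; Player H 16200 credits; Player W 9400 credits; Player R 3000 credits; Player K 1450 credits.
Player F has the top bid and wins; the price is the second-highest bid, 26000 credits.
Player F's payoff = 51100 credits − 26000 credits = 25100 credits. All other bidders lose, so their payoff is 0.

Player W 0 credits, Player H 0 credits, Player R 0 credits, Player F 25100 credits, Player X 0 credits, Player K 0 credits.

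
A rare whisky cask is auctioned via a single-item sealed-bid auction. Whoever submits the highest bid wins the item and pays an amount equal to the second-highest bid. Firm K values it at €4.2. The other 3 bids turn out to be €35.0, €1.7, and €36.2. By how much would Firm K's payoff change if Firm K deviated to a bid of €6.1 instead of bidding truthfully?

€0.0

The highest competing bid is €36.2.
Bidding truthfully at €4.2: the top bid is €36.2 (a rival), so Firm K loses. Payoff = €0.0.
Bidding €6.1: the top bid is €36.2 (a rival), so Firm K loses. Payoff = €0.0.
Change = €0.0 − €0.0 = €0.0.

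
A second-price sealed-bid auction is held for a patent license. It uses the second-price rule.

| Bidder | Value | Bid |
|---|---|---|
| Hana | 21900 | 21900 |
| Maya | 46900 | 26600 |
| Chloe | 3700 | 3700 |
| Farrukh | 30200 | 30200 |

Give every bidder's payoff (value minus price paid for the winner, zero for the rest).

Payoffs: Hana 0, Maya 0, Chloe 0, Farrukh 3600.

Ranking the bids: Farrukh 30200, then Maya 26600, then Hana 21900, then Chloe 3700.
Farrukh has the top bid and wins; the price is the second-highest bid, 26600.
Farrukh's payoff = 30200 − 26600 = 3600. All other bidders lose, so their payoff is 0.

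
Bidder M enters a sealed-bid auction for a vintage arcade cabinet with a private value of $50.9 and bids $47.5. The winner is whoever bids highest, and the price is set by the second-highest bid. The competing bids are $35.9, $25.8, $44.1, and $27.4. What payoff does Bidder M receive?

Highest competing bid: $44.1.
Bidder M's bid $47.5 is the highest overall, so Bidder M wins and pays the second-highest bid, $44.1.
Payoff = value − price = $50.9 − $44.1 = $6.8.

Bidder M's payoff: $6.8.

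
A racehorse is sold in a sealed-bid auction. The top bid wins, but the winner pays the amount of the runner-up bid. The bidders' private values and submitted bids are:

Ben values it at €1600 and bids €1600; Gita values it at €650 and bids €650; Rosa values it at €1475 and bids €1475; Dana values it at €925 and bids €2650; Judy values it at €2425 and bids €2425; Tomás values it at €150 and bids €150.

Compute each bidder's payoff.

Payoffs: Ben €0, Gita €0, Rosa €0, Dana -€1500, Judy €0, Tomás €0.

Bids in descending order: Dana €2650, then Judy €2425, then Ben €1600, then Rosa €1475, then Gita €650, then Tomás €150.
Dana has the top bid and wins; the price is the second-highest bid, €2425.
Dana's payoff = €925 − €2425 = -€1500. All other bidders lose, so their payoff is 0.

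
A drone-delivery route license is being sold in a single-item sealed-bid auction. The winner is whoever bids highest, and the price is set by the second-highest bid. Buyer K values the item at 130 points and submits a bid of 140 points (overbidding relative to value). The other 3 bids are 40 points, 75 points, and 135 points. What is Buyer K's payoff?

Payoff = -5 points.

Highest competing bid: 135 points.
Buyer K's bid 140 points is the highest overall, so Buyer K wins and pays the second-highest bid, 135 points.
Payoff = value − price = 130 points − 135 points = -5 points.
Overbidding won the item at a price above value — truthful bidding would have avoided this loss.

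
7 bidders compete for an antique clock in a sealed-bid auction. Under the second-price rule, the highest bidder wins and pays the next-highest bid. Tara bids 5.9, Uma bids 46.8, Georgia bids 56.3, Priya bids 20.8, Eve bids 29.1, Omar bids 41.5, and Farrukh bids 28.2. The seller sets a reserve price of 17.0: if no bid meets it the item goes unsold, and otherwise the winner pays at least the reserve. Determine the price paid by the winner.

46.8

Sorted high to low: Georgia 56.3 > Uma 46.8 > Omar 41.5 > Eve 29.1 > Farrukh 28.2 > Priya 20.8 > Tara 5.9.
Georgia has the highest bid, so Georgia wins.
The second-highest bid is 46.8, which exceeds the reserve, so that sets the price.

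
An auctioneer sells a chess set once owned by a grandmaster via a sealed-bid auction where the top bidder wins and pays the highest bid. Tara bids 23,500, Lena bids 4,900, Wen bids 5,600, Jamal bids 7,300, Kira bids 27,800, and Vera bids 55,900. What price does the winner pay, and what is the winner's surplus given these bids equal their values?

Ordered from highest: Vera 55,900, then Kira 27,800, then Tara 23,500, then Jamal 7,300, then Wen 5,600, then Lena 4,900.
Vera is the highest bidder, so Vera wins.
Under the first-price rule, the price is the highest bid: 55,900.
Surplus = 55,900 − 55,900 = 0.

The winner pays 55,900 for a surplus of 0.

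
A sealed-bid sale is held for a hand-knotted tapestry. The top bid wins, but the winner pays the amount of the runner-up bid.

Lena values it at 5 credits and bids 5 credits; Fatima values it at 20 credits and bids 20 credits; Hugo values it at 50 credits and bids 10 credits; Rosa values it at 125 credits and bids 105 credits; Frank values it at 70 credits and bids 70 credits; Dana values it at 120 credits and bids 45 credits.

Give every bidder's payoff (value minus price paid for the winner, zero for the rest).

Payoffs: Lena 0 credits, Fatima 0 credits, Hugo 0 credits, Rosa 55 credits, Frank 0 credits, Dana 0 credits.

Sorted high to low: Rosa 105 credits > Frank 70 credits > Dana 45 credits > Fatima 20 credits > Hugo 10 credits > Lena 5 credits.
Rosa has the top bid and wins; the price is the second-highest bid, 70 credits.
Rosa's payoff = 125 credits − 70 credits = 55 credits. All other bidders lose, so their payoff is 0.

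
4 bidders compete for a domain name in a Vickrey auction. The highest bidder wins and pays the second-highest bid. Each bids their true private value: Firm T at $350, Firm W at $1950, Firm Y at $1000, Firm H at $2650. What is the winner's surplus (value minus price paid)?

Sorted high to low: Firm H $2650, then Firm W $1950, then Firm Y $1000, then Firm T $350.
Firm H wins with the top bid and pays the second-highest, $1950.
Surplus = $2650 − $1950 = $700.

Surplus = $700.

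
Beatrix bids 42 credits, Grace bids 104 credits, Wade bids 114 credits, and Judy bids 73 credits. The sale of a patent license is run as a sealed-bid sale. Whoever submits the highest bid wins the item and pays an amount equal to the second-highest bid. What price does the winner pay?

Sorted high to low: Wade 114 credits, then Grace 104 credits, then Judy 73 credits, then Beatrix 42 credits.
Wade has the highest bid, so Wade wins.
The second-highest bid is 104 credits, so that is what Wade pays.

104 credits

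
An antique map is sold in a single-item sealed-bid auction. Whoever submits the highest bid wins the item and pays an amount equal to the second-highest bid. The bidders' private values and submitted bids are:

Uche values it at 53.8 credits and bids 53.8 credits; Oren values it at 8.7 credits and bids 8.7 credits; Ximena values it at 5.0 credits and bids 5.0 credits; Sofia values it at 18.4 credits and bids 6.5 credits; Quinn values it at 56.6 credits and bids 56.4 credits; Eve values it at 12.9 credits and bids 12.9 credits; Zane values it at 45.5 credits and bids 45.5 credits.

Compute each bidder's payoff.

Payoffs: Uche 0.0 credits, Oren 0.0 credits, Ximena 0.0 credits, Sofia 0.0 credits, Quinn 2.8 credits, Eve 0.0 credits, Zane 0.0 credits.

Sorted high to low: Quinn 56.4 credits; Uche 53.8 credits; Zane 45.5 credits; Eve 12.9 credits; Oren 8.7 credits; Sofia 6.5 credits; Ximena 5.0 credits.
Quinn has the top bid and wins; the price is the second-highest bid, 53.8 credits.
Quinn's payoff = 56.6 credits − 53.8 credits = 2.8 credits. All other bidders lose, so their payoff is 0.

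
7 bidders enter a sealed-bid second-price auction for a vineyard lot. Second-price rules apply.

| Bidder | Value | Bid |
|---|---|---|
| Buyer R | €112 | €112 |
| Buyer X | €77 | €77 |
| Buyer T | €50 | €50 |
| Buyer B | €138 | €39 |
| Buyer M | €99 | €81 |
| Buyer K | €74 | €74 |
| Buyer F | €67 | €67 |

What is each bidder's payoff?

Payoffs: Buyer R €31, Buyer X €0, Buyer T €0, Buyer B €0, Buyer M €0, Buyer K €0, Buyer F €0.

Sorted high to low: Buyer R €112, then Buyer M €81, then Buyer X €77, then Buyer K €74, then Buyer F €67, then Buyer T €50, then Buyer B €39.
Buyer R has the top bid and wins; the price is the second-highest bid, €81.
Buyer R's payoff = €112 − €81 = €31. All other bidders lose, so their payoff is 0.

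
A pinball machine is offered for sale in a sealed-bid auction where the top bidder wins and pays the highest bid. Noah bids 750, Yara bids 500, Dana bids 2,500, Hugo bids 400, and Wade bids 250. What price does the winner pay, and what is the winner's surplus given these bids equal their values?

The winner pays 2,500 for a surplus of 0.

Sorted high to low: Dana 2,500 > Noah 750 > Yara 500 > Hugo 400 > Wade 250.
Dana is the highest bidder, so Dana wins.
Under the first-price rule, the price is the highest bid: 2,500.
Surplus = 2,500 − 2,500 = 0.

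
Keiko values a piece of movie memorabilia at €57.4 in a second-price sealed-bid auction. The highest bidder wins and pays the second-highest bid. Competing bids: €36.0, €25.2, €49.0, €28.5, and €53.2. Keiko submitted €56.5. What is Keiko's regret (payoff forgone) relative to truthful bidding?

The highest competing bid is €53.2.
Bidding truthfully at €57.4: Keiko has the top bid, wins, and pays the second-highest bid €53.2. Payoff = €57.4 − €53.2 = €4.2.
Bidding €56.5: Keiko has the top bid, wins, and pays the second-highest bid €53.2. Payoff = €57.4 − €53.2 = €4.2.
Regret = truthful payoff − actual payoff = €4.2 − €4.2 = €0.0.
The bid only affects whether you win, not the price — here both bids land on the same side of the top rival bid, so the deviation is payoff-neutral.

€0.0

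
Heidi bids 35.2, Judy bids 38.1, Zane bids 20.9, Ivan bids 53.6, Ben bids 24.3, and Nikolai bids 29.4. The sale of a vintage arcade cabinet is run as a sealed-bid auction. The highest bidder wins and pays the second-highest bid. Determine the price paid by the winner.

Price paid: 38.1.

Ordered from highest: Ivan 53.6 > Judy 38.1 > Heidi 35.2 > Nikolai 29.4 > Ben 24.3 > Zane 20.9.
Ivan has the highest bid, so Ivan wins.
The second-highest bid is 38.1, so that is what Ivan pays.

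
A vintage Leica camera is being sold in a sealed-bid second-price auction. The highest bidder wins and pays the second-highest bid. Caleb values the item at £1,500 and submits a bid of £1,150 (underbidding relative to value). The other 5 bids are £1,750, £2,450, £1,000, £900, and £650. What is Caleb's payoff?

Highest competing bid: £2,450.
Caleb's bid £1,150 is not the highest, so Caleb loses, pays nothing, and earns zero payoff.

£0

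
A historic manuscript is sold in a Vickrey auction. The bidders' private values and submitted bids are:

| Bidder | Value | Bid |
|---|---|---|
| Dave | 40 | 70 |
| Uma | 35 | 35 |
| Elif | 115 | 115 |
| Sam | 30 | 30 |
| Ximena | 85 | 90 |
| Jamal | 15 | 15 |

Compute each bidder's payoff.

Dave 0, Uma 0, Elif 25, Sam 0, Ximena 0, Jamal 0.

Sorted high to low: Elif 115, then Ximena 90, then Dave 70, then Uma 35, then Sam 30, then Jamal 15.
Elif has the top bid and wins; the price is the second-highest bid, 90.
Elif's payoff = 115 − 90 = 25. All other bidders lose, so their payoff is 0.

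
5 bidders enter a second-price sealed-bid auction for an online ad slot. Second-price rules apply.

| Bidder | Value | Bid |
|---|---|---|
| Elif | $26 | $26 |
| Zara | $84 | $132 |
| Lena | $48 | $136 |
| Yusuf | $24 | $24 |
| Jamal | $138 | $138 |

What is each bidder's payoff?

Ordered from highest: Jamal $138, then Lena $136, then Zara $132, then Elif $26, then Yusuf $24.
Jamal has the top bid and wins; the price is the second-highest bid, $136.
Jamal's payoff = $138 − $136 = $2. All other bidders lose, so their payoff is 0.

Payoffs: Elif $0, Zara $0, Lena $0, Yusuf $0, Jamal $2.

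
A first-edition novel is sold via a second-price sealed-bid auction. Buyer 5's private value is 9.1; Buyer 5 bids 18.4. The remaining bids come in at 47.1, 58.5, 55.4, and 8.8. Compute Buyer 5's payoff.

Highest competing bid: 58.5.
Buyer 5's bid 18.4 is not the highest, so Buyer 5 loses, pays nothing, and earns zero payoff.

Payoff = 0.0.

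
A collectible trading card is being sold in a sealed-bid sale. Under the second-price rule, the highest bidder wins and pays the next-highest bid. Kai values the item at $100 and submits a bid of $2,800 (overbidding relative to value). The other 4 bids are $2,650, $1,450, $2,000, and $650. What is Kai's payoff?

Payoff = -$2,550.

Highest competing bid: $2,650.
Kai's bid $2,800 is the highest overall, so Kai wins and pays the second-highest bid, $2,650.
Payoff = value − price = $100 − $2,650 = -$2,550.
Overbidding won the item at a price above value — truthful bidding would have avoided this loss.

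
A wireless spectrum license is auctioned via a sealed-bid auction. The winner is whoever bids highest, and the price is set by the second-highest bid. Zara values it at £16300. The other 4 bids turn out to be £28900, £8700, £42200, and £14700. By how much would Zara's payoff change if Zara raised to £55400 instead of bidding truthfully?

The highest competing bid is £42200.
Bidding truthfully at £16300: the top bid is £42200 (a rival), so Zara loses. Payoff = £0.
Bidding £55400: Zara has the top bid, wins, and pays the second-highest bid £42200. Payoff = £16300 − £42200 = -£25900.
Change = -£25900 − £0 = -£25900.
Deviating from a truthful bid can only lose payoff in a second-price auction — never gain.

-£25900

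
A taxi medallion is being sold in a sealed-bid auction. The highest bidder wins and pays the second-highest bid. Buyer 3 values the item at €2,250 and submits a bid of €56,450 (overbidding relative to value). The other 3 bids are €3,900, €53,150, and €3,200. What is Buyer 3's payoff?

The bidder's payoff: -€50,900.

Highest competing bid: €53,150.
Buyer 3's bid €56,450 is the highest overall, so Buyer 3 wins and pays the second-highest bid, €53,150.
Payoff = value − price = €2,250 − €53,150 = -€50,900.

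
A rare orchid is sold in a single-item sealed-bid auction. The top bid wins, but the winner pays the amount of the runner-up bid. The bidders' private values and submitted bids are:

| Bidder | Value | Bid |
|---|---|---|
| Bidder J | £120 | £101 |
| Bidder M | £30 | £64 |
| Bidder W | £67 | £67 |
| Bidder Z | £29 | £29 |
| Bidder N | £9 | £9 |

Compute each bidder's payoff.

Payoffs: Bidder J £53, Bidder M £0, Bidder W £0, Bidder Z £0, Bidder N £0.

Bids in descending order: Bidder J £101; Bidder W £67; Bidder M £64; Bidder Z £29; Bidder N £9.
Bidder J has the top bid and wins; the price is the second-highest bid, £67.
Bidder J's payoff = £120 − £67 = £53. All other bidders lose, so their payoff is 0.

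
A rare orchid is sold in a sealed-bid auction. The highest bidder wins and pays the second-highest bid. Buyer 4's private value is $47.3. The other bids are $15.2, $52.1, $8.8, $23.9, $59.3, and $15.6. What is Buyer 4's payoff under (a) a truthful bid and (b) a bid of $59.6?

(a) $0.0  (b) -$12.0

The highest competing bid is $59.3.
Bidding truthfully at $47.3: the top bid is $59.3 (a rival), so Buyer 4 loses. Payoff = $0.0.
Bidding $59.6: Buyer 4 has the top bid, wins, and pays the second-highest bid $59.3. Payoff = $47.3 − $59.3 = -$12.0.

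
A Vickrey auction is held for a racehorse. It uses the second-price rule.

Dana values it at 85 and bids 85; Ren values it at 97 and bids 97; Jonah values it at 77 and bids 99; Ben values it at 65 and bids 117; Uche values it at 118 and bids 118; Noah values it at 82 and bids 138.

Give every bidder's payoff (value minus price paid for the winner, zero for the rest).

Ranking the bids: Noah 138, then Uche 118, then Ben 117, then Jonah 99, then Ren 97, then Dana 85.
Noah has the top bid and wins; the price is the second-highest bid, 118.
Noah's payoff = 82 − 118 = -36. All other bidders lose, so their payoff is 0.

Dana 0, Ren 0, Jonah 0, Ben 0, Uche 0, Noah -36.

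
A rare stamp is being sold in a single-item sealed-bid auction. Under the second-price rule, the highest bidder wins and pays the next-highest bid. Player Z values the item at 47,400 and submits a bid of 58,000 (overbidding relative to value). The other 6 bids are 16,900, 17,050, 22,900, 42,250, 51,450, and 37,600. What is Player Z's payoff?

Highest competing bid: 51,450.
Player Z's bid 58,000 is the highest overall, so Player Z wins and pays the second-highest bid, 51,450.
Payoff = value − price = 47,400 − 51,450 = -4,050.
Overbidding won the item at a price above value — truthful bidding would have avoided this loss.

-4,050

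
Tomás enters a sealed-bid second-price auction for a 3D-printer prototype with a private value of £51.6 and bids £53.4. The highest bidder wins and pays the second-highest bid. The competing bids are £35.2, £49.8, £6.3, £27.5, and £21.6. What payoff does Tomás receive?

Highest competing bid: £49.8.
Tomás's bid £53.4 is the highest overall, so Tomás wins and pays the second-highest bid, £49.8.
Payoff = value − price = £51.6 − £49.8 = £1.8.

Payoff = £1.8.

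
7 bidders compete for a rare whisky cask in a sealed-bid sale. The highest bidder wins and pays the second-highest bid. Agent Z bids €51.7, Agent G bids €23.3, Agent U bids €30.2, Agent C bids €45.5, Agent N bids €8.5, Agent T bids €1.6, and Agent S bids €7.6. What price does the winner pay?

€45.5

Ranking the bids: Agent Z €51.7, then Agent C €45.5, then Agent U €30.2, then Agent G €23.3, then Agent N €8.5, then Agent S €7.6, then Agent T €1.6.
Agent Z has the highest bid, so Agent Z wins.
The second-highest bid is €45.5, so that is what Agent Z pays.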